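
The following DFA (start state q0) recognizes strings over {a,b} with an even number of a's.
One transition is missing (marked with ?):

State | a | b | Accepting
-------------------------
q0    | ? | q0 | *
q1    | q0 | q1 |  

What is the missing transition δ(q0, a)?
q1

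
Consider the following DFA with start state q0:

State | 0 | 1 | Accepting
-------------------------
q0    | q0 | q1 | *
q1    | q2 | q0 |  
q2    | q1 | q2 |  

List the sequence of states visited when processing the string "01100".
q0 → q0 → q1 → q0 → q0 → q0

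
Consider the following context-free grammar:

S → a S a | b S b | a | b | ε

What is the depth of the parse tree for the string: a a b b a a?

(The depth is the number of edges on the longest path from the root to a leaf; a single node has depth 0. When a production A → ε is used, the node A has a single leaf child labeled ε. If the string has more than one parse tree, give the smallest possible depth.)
The string has even length 6, so its (unique) parse tree peels off matching outer symbols: S → a S a, S → a S a, S → b S b, and finally S → ε for the empty middle.
The S nodes are at depths 0..3; the ε leaf under the innermost S is at depth 4 (terminal leaves are at depths 1..3).
Depth = 4.

Final answer: 4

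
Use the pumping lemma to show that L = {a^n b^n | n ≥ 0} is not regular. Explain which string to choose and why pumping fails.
Language: L = {a^n b^n | n ≥ 0} (equal numbers of a's followed by b's)
Step 1: Assume for contradiction that L is regular, with pumping length p.
Step 2: Choose s = a^p b^p. Then s ∈ L (it has p a's followed by p b's) and |s| ≥ p.
Step 3: Consider any decomposition s = xyz with |xy| ≤ p and |y| > 0. Since |xy| ≤ p and the first p symbols of s are all a's, y = a^k for some k with 1 ≤ k ≤ p.
Step 4: Pumping up (i = 2): xy²z = a^(p+k) b^p, which has more a's than b's, so xy²z ∉ L.
This contradicts the pumping lemma, so L is not regular.

Final answer: Choose s = a^p b^p. Since |xy| ≤ p, y = a^k with k ≥ 1. Then xy²z = a^(p+k) b^p ∉ L.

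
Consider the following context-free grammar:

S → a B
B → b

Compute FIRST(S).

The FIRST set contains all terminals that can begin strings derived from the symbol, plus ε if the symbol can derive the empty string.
S has the single production S → a B, whose right-hand side begins with the terminal a. So FIRST(S) = {a}.

Final answer: {a}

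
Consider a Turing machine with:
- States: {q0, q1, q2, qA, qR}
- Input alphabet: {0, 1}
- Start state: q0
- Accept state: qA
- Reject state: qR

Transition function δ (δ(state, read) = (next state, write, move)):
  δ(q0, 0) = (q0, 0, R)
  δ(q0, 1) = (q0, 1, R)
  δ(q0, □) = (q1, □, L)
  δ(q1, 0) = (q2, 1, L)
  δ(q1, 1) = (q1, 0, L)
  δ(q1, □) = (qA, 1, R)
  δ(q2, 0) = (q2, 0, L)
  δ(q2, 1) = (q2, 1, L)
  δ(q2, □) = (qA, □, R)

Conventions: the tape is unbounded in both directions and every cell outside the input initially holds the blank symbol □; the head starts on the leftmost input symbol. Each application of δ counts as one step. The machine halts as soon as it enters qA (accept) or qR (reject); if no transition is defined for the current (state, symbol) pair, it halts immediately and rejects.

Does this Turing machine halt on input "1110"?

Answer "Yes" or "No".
Step 0: [q0]1110 (head at position 0)
Step 1: δ(q0, 1) = (q0, 1, R)  ⊢  1[q0]110 (head at position 1)
Step 2: δ(q0, 1) = (q0, 1, R)  ⊢  11[q0]10 (head at position 2)
Step 3: δ(q0, 1) = (q0, 1, R)  ⊢  111[q0]0 (head at position 3)
Step 4: δ(q0, 0) = (q0, 0, R)  ⊢  1110[q0]□ (head at position 4)
Step 5: δ(q0, □) = (q1, □, L)  ⊢  111[q1]0□ (head at position 3)
Step 6: δ(q1, 0) = (q2, 1, L)  ⊢  11[q2]11□ (head at position 2)
Step 7: δ(q2, 1) = (q2, 1, L)  ⊢  1[q2]111□ (head at position 1)
Step 8: δ(q2, 1) = (q2, 1, L)  ⊢  [q2]1111□ (head at position 0)
Step 9: δ(q2, 1) = (q2, 1, L)  ⊢  [q2]□1111□ (head at position -1)
Step 10: δ(q2, □) = (qA, □, R)  ⊢  □[qA]1111□ (head at position 0)
The machine is in qA, so it halts and accepts.
It halts after 10 steps.

Final answer: Yes - halts after 10 steps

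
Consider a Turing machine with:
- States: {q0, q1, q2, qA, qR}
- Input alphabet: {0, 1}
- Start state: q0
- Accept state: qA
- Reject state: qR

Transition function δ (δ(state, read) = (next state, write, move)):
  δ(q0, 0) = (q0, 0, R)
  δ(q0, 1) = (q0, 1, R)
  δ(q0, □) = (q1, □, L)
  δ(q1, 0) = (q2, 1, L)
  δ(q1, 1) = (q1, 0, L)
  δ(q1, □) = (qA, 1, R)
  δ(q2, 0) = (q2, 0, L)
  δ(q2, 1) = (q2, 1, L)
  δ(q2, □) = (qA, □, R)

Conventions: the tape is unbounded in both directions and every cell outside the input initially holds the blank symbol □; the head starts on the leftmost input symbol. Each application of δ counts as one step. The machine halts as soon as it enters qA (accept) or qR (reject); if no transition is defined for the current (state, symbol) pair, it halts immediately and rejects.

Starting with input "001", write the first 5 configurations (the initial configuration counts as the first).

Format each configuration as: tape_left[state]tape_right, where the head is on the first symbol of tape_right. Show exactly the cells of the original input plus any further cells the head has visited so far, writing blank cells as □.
Step 0: [q0]001 (head at position 0)
Step 1: δ(q0, 0) = (q0, 0, R)  ⊢  0[q0]01 (head at position 1)
Step 2: δ(q0, 0) = (q0, 0, R)  ⊢  00[q0]1 (head at position 2)
Step 3: δ(q0, 1) = (q0, 1, R)  ⊢  001[q0]□ (head at position 3)
Step 4: δ(q0, □) = (q1, □, L)  ⊢  00[q1]1□ (head at position 2)

Final answer: [q0]001 ⊢ 0[q0]01 ⊢ 00[q0]1 ⊢ 001[q0]□ ⊢ 00[q1]1□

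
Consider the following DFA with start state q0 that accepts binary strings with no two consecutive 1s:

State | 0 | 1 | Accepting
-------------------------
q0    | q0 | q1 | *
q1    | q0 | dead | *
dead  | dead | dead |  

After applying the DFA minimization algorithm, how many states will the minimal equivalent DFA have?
All 3 states are reachable from q0, so none can be removed as unreachable.
Table-filling: first mark every (accepting, non-accepting) pair as distinguishable (accepting: {q0, q1}; non-accepting: {dead}).
Round 1: (q0, q1) on '1' go to q1 and dead, already distinguishable → mark.
Every pair of states is distinguishable, so the DFA is already minimal.
Equivalence classes: {q0}, {q1}, {dead} → 3 states.

Final answer: 3 states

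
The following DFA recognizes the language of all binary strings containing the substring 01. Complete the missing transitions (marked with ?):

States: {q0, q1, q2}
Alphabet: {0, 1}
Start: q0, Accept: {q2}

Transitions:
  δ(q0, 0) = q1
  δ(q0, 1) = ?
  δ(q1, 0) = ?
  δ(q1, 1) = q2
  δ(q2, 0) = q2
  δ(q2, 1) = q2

What each state remembers (consistent with the given transitions and accept states):
  q0: 01 not seen yet and the last symbol was not 0
  q1: 01 not seen yet and the last symbol was 0
  q2: the substring 01 has already been seen
Filling in the missing entries:
  δ(q0, 1): in q0 (01 not seen yet and the last symbol was not 0), after reading 1 we have: 01 not seen yet and the last symbol was not 0 → q0
  δ(q1, 0): in q1 (01 not seen yet and the last symbol was 0), after reading 0 we have: 01 not seen yet and the last symbol was 0 → q1

Final answer: δ(q0, 1) = q0; δ(q1, 0) = q1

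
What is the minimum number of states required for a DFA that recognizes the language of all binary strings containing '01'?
Language: binary strings containing '01'
Lower bound (Myhill–Nerode): the prefixes ε, 0, 01 are pairwise distinguishable:
  ε vs 01: suffix ε distinguishes them (ε is rejected, 01 is accepted)
  0 vs 01: suffix ε distinguishes them (0 is rejected, 01 is accepted)
  ε vs 0: suffix 1 distinguishes them (ε·1 = 1 is rejected, 0·1 = 01 is accepted)
So any DFA needs at least 3 states.
Upper bound: a DFA with 3 states exists (one state per class above: 'no progress', 'last symbol 0', and 'seen 01' (accepting sink)).
Minimum states: 3

Final answer: 3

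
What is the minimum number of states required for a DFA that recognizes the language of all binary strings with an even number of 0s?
Language: binary strings with an even number of 0s
Lower bound (Myhill–Nerode): the prefixes ε, 0 are pairwise distinguishable:
  ε vs 0: suffix ε distinguishes them (ε has zero 0s (accepted), 0 has one 0 (rejected))
So any DFA needs at least 2 states.
Upper bound: a DFA with 2 states exists (one state per class above).
Minimum states: 2

Final answer: 2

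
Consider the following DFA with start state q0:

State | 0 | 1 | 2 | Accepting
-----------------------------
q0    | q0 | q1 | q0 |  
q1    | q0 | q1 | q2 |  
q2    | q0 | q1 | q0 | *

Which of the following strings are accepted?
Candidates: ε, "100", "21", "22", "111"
ε: q0; q0 is not accepting → rejected
"100": q0 → q1 → q0 → q0; q0 is not accepting → rejected
"21": q0 → q0 → q1; q1 is not accepting → rejected
"22": q0 → q0 → q0; q0 is not accepting → rejected
"111": q0 → q1 → q1 → q1; q1 is not accepting → rejected

Final answer: None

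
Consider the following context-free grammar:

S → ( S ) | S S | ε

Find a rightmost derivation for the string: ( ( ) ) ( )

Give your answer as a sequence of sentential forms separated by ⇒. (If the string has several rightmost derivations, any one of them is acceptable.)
Start with S.
Step 1: the rightmost non-terminal is S; apply S → S S:  S S
Step 2: the rightmost non-terminal is S; apply S → ( S ):  S ( S )
Step 3: the rightmost non-terminal is S; apply S → ε:  S ( )
Step 4: the rightmost non-terminal is S; apply S → ( S ):  ( S ) ( )
Step 5: the rightmost non-terminal is S; apply S → ( S ):  ( ( S ) ) ( )
Step 6: the rightmost non-terminal is S; apply S → ε:  ( ( ) ) ( )

Final answer: S ⇒ S S ⇒ S ( S ) ⇒ S ( ) ⇒ ( S ) ( ) ⇒ ( ( S ) ) ( ) ⇒ ( ( ) ) ( )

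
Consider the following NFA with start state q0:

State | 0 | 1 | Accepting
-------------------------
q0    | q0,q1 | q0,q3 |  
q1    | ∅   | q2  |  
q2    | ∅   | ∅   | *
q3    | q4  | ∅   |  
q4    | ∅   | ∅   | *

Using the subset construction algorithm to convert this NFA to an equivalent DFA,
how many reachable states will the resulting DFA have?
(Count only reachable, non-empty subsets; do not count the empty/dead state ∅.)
Start subset: {q0}
{q0}: on 0 → {q0, q1}, on 1 → {q0, q3}
{q0, q1}: on 0 → {q0, q1}, on 1 → {q0, q2, q3}
{q0, q3}: on 0 → {q0, q1, q4}, on 1 → {q0, q3}
{q0, q2, q3}: on 0 → {q0, q1, q4}, on 1 → {q0, q3}
{q0, q1, q4}: on 0 → {q0, q1}, on 1 → {q0, q2, q3}
Reachable non-empty subsets: {q0}, {q0, q1}, {q0, q3}, {q0, q2, q3}, {q0, q1, q4} — 5 in total.

Final answer: 5 states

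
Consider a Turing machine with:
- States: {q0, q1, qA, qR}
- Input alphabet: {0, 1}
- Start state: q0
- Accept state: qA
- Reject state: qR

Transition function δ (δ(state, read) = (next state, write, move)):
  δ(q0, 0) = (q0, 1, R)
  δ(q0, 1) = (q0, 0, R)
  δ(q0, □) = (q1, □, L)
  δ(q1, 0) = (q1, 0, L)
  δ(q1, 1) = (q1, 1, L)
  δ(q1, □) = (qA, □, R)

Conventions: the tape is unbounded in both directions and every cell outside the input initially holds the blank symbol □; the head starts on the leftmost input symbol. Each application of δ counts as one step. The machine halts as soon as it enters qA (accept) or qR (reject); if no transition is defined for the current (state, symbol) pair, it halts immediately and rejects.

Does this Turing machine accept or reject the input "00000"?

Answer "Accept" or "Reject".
Step 0: [q0]00000 (head at position 0)
Step 1: δ(q0, 0) = (q0, 1, R)  ⊢  1[q0]0000 (head at position 1)
Step 2: δ(q0, 0) = (q0, 1, R)  ⊢  11[q0]000 (head at position 2)
Step 3: δ(q0, 0) = (q0, 1, R)  ⊢  111[q0]00 (head at position 3)
Step 4: δ(q0, 0) = (q0, 1, R)  ⊢  1111[q0]0 (head at position 4)
Step 5: δ(q0, 0) = (q0, 1, R)  ⊢  11111[q0]□ (head at position 5)
Step 6: δ(q0, □) = (q1, □, L)  ⊢  1111[q1]1□ (head at position 4)
Step 7: δ(q1, 1) = (q1, 1, L)  ⊢  111[q1]11□ (head at position 3)
Step 8: δ(q1, 1) = (q1, 1, L)  ⊢  11[q1]111□ (head at position 2)
Step 9: δ(q1, 1) = (q1, 1, L)  ⊢  1[q1]1111□ (head at position 1)
Step 10: δ(q1, 1) = (q1, 1, L)  ⊢  [q1]11111□ (head at position 0)
Step 11: δ(q1, 1) = (q1, 1, L)  ⊢  [q1]□11111□ (head at position -1)
Step 12: δ(q1, □) = (qA, □, R)  ⊢  □[qA]11111□ (head at position 0)
The machine is in qA, so it halts and accepts.

Final answer: Accept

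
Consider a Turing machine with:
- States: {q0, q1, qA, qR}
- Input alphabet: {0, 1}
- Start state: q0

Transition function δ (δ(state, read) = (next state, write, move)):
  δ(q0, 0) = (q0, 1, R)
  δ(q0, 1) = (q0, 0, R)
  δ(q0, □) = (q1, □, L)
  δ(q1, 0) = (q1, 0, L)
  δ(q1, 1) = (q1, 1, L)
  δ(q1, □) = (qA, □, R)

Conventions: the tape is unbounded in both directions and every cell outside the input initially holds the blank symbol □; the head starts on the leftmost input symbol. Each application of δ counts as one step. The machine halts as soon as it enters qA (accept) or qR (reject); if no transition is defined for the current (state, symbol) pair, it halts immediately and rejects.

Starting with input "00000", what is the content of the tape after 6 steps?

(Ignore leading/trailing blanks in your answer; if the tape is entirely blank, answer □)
Step 0: [q0]00000 (head at position 0)
Step 1: δ(q0, 0) = (q0, 1, R)  ⊢  1[q0]0000 (head at position 1)
Step 2: δ(q0, 0) = (q0, 1, R)  ⊢  11[q0]000 (head at position 2)
Step 3: δ(q0, 0) = (q0, 1, R)  ⊢  111[q0]00 (head at position 3)
Step 4: δ(q0, 0) = (q0, 1, R)  ⊢  1111[q0]0 (head at position 4)
Step 5: δ(q0, 0) = (q0, 1, R)  ⊢  11111[q0]□ (head at position 5)
Step 6: δ(q0, □) = (q1, □, L)  ⊢  1111[q1]1□ (head at position 4)
Tape after 6 steps (ignoring surrounding blanks): 11111

Final answer: Tape: 11111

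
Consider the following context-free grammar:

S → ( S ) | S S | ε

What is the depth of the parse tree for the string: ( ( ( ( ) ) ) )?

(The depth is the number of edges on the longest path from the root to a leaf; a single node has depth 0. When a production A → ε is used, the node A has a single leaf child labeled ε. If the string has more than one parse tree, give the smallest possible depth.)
The string is 4 nested pairs. The shallowest parse tree applies S → ( S ) 4 times (one node per nested pair, each a child of the previous) and then S → ε in the middle.
S nodes at depths 0..4, ε leaf at depth 5; parentheses leaves are at depths 1..4.
(Using S → S S with an S → ε child anywhere only adds levels, so it cannot give a shallower tree.)
Depth = 5.

Final answer: 5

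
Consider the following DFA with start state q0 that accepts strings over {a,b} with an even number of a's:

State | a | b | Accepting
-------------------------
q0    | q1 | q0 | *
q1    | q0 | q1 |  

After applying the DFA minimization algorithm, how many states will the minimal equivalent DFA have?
All 2 states are reachable from q0, so none can be removed as unreachable.
Table-filling: first mark every (accepting, non-accepting) pair as distinguishable (accepting: {q0}; non-accepting: {q1}).
Every pair of states is distinguishable, so the DFA is already minimal.
Equivalence classes: {q0}, {q1} → 2 states.

Final answer: 2 states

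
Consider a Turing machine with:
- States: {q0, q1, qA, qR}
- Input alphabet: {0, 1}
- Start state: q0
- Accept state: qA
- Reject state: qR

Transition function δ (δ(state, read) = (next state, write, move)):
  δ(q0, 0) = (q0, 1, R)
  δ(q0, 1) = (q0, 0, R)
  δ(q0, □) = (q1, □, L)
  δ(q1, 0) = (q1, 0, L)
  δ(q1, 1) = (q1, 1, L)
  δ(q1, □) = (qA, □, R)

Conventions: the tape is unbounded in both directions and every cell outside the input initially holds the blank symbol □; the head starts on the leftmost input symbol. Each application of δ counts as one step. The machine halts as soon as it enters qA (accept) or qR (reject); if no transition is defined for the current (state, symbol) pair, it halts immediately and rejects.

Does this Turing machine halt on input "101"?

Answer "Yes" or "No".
Step 0: [q0]101 (head at position 0)
Step 1: δ(q0, 1) = (q0, 0, R)  ⊢  0[q0]01 (head at position 1)
Step 2: δ(q0, 0) = (q0, 1, R)  ⊢  01[q0]1 (head at position 2)
Step 3: δ(q0, 1) = (q0, 0, R)  ⊢  010[q0]□ (head at position 3)
Step 4: δ(q0, □) = (q1, □, L)  ⊢  01[q1]0□ (head at position 2)
Step 5: δ(q1, 0) = (q1, 0, L)  ⊢  0[q1]10□ (head at position 1)
Step 6: δ(q1, 1) = (q1, 1, L)  ⊢  [q1]010□ (head at position 0)
Step 7: δ(q1, 0) = (q1, 0, L)  ⊢  [q1]□010□ (head at position -1)
Step 8: δ(q1, □) = (qA, □, R)  ⊢  □[qA]010□ (head at position 0)
The machine is in qA, so it halts and accepts.
It halts after 8 steps.

Final answer: Yes - halts after 8 steps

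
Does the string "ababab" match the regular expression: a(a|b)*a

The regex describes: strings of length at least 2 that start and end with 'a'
No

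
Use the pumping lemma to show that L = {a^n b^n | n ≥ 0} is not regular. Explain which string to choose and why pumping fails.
Language: L = {a^n b^n | n ≥ 0} (equal numbers of a's followed by b's)
Step 1: Assume for contradiction that L is regular, with pumping length p.
Step 2: Choose s = a^p b^p. Then s ∈ L (it has p a's followed by p b's) and |s| ≥ p.
Step 3: Consider any decomposition s = xyz with |xy| ≤ p and |y| > 0. Since |xy| ≤ p and the first p symbols of s are all a's, y = a^k for some k with 1 ≤ k ≤ p.
Step 4: Pumping up (i = 2): xy²z = a^(p+k) b^p, which has more a's than b's, so xy²z ∉ L.
This contradicts the pumping lemma, so L is not regular.

Final answer: Choose s = a^p b^p. Since |xy| ≤ p, y = a^k with k ≥ 1. Then xy²z = a^(p+k) b^p ∉ L.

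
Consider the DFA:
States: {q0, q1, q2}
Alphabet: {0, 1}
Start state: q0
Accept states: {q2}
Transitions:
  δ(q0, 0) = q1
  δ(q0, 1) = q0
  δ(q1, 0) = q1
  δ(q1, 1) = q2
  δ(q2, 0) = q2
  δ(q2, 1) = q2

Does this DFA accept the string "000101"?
Processing string "000101":
  q0 --0--> q1
  q1 --0--> q1
  q1 --0--> q1
  q1 --1--> q2
  q2 --0--> q2
  q2 --1--> q2
Final state: q2
Accept states: {q2}
q2 is an accept state, so the string is accepted.

Final answer: Yes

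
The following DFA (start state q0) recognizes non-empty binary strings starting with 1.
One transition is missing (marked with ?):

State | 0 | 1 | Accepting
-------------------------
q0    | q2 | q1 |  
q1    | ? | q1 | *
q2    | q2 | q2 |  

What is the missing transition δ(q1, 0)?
q1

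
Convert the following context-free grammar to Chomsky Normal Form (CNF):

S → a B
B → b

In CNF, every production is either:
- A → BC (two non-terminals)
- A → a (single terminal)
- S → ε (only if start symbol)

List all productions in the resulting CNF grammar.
The grammar has no ε-productions or unit productions to eliminate.
S → a B has terminal a in a right-hand side of length ≥ 2: introduce T_a → a and use T_a in place of a.
B → b is already in CNF (single terminal) – keep it.
S → a B becomes S → T_a B.
Resulting CNF grammar (3 productions): T_a → a; B → b; S → T_a B

Final answer: T_a → a; B → b; S → T_a B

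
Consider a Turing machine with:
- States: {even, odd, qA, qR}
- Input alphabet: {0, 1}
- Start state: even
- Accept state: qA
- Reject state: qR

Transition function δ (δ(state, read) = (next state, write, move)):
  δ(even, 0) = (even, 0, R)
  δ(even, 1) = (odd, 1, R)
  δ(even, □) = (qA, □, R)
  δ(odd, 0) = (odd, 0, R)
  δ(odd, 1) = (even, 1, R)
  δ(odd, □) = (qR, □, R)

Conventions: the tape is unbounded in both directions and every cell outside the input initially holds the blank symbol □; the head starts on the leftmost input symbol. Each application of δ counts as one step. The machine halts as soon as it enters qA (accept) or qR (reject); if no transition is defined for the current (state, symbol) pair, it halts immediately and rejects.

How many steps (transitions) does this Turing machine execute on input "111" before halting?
Step 0: [even]111 (head at position 0)
Step 1: δ(even, 1) = (odd, 1, R)  ⊢  1[odd]11 (head at position 1)
Step 2: δ(odd, 1) = (even, 1, R)  ⊢  11[even]1 (head at position 2)
Step 3: δ(even, 1) = (odd, 1, R)  ⊢  111[odd]□ (head at position 3)
Step 4: δ(odd, □) = (qR, □, R)  ⊢  111□[qR]□ (head at position 4)
The machine is in qR, so it halts and rejects.
Number of transitions executed: 4.

Final answer: 4 steps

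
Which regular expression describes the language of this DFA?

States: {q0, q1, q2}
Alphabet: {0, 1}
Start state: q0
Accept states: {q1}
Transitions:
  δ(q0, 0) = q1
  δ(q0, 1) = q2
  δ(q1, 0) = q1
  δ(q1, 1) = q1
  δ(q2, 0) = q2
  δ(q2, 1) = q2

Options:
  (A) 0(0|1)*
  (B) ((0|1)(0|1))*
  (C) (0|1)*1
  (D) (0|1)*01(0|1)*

Testing sample strings against the DFA:
  '01' -> accepted
  '00' -> accepted
  '0101' -> accepted
  '00101' -> accepted
Checking each option for a counterexample:
  (A) 0(0|1)*: agrees with the DFA on all strings of length ≤ 4
  (B) ((0|1)(0|1))*: ε is rejected by the DFA but matches the regex → eliminated
  (C) (0|1)*1: '0' is accepted by the DFA but does not match the regex → eliminated
  (D) (0|1)*01(0|1)*: '0' is accepted by the DFA but does not match the regex → eliminated
Only (A) 0(0|1)* is consistent with the DFA.

Final answer: (A) 0(0|1)*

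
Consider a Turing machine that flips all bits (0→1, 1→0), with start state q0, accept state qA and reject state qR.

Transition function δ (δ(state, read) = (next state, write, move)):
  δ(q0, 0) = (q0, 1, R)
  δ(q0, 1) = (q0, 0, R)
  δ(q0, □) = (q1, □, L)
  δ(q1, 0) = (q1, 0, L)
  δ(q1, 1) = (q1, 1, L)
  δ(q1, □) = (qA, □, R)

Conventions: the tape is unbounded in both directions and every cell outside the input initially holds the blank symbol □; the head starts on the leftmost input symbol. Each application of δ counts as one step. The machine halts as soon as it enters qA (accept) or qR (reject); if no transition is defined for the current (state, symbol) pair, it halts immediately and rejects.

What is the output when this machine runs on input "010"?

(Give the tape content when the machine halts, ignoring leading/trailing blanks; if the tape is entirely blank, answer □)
Step 0: [q0]010 (head at position 0)
Step 1: δ(q0, 0) = (q0, 1, R)  ⊢  1[q0]10 (head at position 1)
Step 2: δ(q0, 1) = (q0, 0, R)  ⊢  10[q0]0 (head at position 2)
Step 3: δ(q0, 0) = (q0, 1, R)  ⊢  101[q0]□ (head at position 3)
Step 4: δ(q0, □) = (q1, □, L)  ⊢  10[q1]1□ (head at position 2)
Step 5: δ(q1, 1) = (q1, 1, L)  ⊢  1[q1]01□ (head at position 1)
Step 6: δ(q1, 0) = (q1, 0, L)  ⊢  [q1]101□ (head at position 0)
Step 7: δ(q1, 1) = (q1, 1, L)  ⊢  [q1]□101□ (head at position -1)
Step 8: δ(q1, □) = (qA, □, R)  ⊢  □[qA]101□ (head at position 0)
The machine is in qA, so it halts and accepts.
Tape content when halted (ignoring surrounding blanks): 101

Final answer: Output: 101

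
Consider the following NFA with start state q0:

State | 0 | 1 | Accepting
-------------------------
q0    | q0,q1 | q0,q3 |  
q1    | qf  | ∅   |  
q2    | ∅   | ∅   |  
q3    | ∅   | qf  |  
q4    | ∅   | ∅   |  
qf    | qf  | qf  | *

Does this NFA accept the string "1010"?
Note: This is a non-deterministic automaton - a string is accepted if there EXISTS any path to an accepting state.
Track the set of states the NFA could be in: start {q0}
Read '1': {q0} → {q0, q3}
Read '0': {q0, q3} → {q0, q1}
Read '1': {q0, q1} → {q0, q3}
Read '0': {q0, q3} → {q0, q1}
Final set {q0, q1} contains no accepting state → rejected.

Final answer: No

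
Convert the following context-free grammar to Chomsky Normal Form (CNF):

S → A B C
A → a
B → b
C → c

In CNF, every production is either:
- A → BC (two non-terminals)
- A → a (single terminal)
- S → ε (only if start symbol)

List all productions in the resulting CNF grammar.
The grammar has no ε-productions or unit productions to eliminate.
A → a is already in CNF (single terminal) – keep it.
B → b is already in CNF (single terminal) – keep it.
C → c is already in CNF (single terminal) – keep it.
S → A B C has 3 symbols on the right: break it into binary productions S → A X0, X0 → B C.
Resulting CNF grammar (5 productions): A → a; B → b; C → c; S → A X0; X0 → B C

Final answer: A → a; B → b; C → c; S → A X0; X0 → B C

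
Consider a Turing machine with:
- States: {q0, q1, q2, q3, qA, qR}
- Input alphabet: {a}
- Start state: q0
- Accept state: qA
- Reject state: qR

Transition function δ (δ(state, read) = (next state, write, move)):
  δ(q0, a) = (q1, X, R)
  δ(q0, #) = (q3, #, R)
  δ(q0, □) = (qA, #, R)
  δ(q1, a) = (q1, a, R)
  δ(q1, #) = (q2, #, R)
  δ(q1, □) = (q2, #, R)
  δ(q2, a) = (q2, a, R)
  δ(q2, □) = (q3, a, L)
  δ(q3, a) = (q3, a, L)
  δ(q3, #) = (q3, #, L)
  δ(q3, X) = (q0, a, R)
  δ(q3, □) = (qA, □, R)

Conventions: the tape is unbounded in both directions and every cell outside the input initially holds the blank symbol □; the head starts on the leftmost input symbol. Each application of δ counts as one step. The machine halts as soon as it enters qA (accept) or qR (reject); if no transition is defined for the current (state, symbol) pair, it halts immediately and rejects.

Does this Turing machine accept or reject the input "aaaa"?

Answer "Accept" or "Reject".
Trace (configuration after each step, as tape_left[state]tape_right with head position):
Step 0: [q0]aaaa (head at position 0)
Step 1: X[q1]aaa (head 1)
Step 2: Xa[q1]aa (head 2)
Step 3: Xaa[q1]a (head 3)
Step 4: Xaaa[q1]□ (head 4)
Step 5: Xaaa#[q2]□ (head 5)
Step 6: Xaaa[q3]#a (head 4)
Step 7: Xaa[q3]a#a (head 3)
Step 8: Xa[q3]aa#a (head 2)
Step 9: X[q3]aaa#a (head 1)
Step 10: [q3]Xaaa#a (head 0)
Step 11: a[q0]aaa#a (head 1)
Step 12: aX[q1]aa#a (head 2)
Step 13: aXa[q1]a#a (head 3)
Step 14: aXaa[q1]#a (head 4)
Step 15: aXaa#[q2]a (head 5)
Step 16: aXaa#a[q2]□ (head 6)
Step 17: aXaa#[q3]aa (head 5)
Step 18: aXaa[q3]#aa (head 4)
Step 19: aXa[q3]a#aa (head 3)
Step 20: aX[q3]aa#aa (head 2)
Step 21: a[q3]Xaa#aa (head 1)
Step 22: aa[q0]aa#aa (head 2)
Step 23: aaX[q1]a#aa (head 3)
Step 24: aaXa[q1]#aa (head 4)
Step 25: aaXa#[q2]aa (head 5)
Step 26: aaXa#a[q2]a (head 6)
Step 27: aaXa#aa[q2]□ (head 7)
Step 28: aaXa#a[q3]aa (head 6)
Step 29: aaXa#[q3]aaa (head 5)
Step 30: aaXa[q3]#aaa (head 4)
Step 31: aaX[q3]a#aaa (head 3)
Step 32: aa[q3]Xa#aaa (head 2)
Step 33: aaa[q0]a#aaa (head 3)
Step 34: aaaX[q1]#aaa (head 4)
Step 35: aaaX#[q2]aaa (head 5)
Step 36: aaaX#a[q2]aa (head 6)
Step 37: aaaX#aa[q2]a (head 7)
Step 38: aaaX#aaa[q2]□ (head 8)
Step 39: aaaX#aa[q3]aa (head 7)
Step 40: aaaX#a[q3]aaa (head 6)
Step 41: aaaX#[q3]aaaa (head 5)
Step 42: aaaX[q3]#aaaa (head 4)
Step 43: aaa[q3]X#aaaa (head 3)
Step 44: aaaa[q0]#aaaa (head 4)
Step 45: aaaa#[q3]aaaa (head 5)
Step 46: aaaa[q3]#aaaa (head 4)
Step 47: aaa[q3]a#aaaa (head 3)
Step 48: aa[q3]aa#aaaa (head 2)
Step 49: a[q3]aaa#aaaa (head 1)
Step 50: [q3]aaaa#aaaa (head 0)
Step 51: [q3]□aaaa#aaaa (head -1)
Step 52: □[qA]aaaa#aaaa (head 0)
The machine is in qA, so it halts and accepts.

Final answer: Accept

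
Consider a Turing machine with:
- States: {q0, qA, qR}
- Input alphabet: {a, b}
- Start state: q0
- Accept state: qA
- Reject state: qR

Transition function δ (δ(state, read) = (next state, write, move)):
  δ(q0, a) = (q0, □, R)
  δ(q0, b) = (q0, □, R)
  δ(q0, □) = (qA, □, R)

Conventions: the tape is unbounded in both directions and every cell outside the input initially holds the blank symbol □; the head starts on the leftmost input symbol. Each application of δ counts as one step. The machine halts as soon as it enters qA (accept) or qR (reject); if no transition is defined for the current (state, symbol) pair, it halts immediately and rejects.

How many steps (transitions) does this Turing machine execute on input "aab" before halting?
Step 0: [q0]aab (head at position 0)
Step 1: δ(q0, a) = (q0, □, R)  ⊢  □[q0]ab (head at position 1)
Step 2: δ(q0, a) = (q0, □, R)  ⊢  □□[q0]b (head at position 2)
Step 3: δ(q0, b) = (q0, □, R)  ⊢  □□□[q0]□ (head at position 3)
Step 4: δ(q0, □) = (qA, □, R)  ⊢  □□□□[qA]□ (head at position 4)
The machine is in qA, so it halts and accepts.
Number of transitions executed: 4.

Final answer: 4 steps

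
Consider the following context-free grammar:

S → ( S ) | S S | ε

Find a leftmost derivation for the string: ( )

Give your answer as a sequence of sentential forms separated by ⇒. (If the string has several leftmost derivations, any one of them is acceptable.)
Start with S.
Step 1: the leftmost non-terminal is S; apply S → ( S ):  ( S )
Step 2: the leftmost non-terminal is S; apply S → ε:  ( )

Final answer: S ⇒ ( S ) ⇒ ( )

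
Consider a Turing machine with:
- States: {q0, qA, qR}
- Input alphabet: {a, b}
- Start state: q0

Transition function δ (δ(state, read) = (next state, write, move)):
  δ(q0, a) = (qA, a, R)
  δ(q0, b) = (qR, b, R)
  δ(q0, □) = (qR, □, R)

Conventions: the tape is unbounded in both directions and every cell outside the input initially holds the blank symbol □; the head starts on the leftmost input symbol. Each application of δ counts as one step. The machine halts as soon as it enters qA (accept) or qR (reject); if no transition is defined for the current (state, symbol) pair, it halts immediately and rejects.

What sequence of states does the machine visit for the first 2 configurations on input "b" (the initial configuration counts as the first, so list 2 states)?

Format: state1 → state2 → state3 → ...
Step 0: [q0]b (head at position 0)
Step 1: δ(q0, b) = (qR, b, R)  ⊢  b[qR]□ (head at position 1)
Reading off the states of these 2 configurations: q0 → qR

Final answer: q0 → qR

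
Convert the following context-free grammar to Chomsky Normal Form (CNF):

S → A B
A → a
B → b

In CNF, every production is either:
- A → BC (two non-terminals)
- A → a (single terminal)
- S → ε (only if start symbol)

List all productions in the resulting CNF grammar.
The grammar has no ε-productions or unit productions to eliminate.
S → A B is already in CNF (two non-terminals) – keep it.
A → a is already in CNF (single terminal) – keep it.
B → b is already in CNF (single terminal) – keep it.
Resulting CNF grammar (3 productions): A → a; B → b; S → A B

Final answer: A → a; B → b; S → A B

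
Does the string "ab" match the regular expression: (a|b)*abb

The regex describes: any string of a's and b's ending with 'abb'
No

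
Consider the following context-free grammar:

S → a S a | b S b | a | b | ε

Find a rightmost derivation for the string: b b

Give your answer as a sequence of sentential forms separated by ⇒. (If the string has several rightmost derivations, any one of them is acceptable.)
Start with S.
Step 1: the rightmost non-terminal is S; apply S → b S b:  b S b
Step 2: the rightmost non-terminal is S; apply S → ε:  b b

Final answer: S ⇒ b S b ⇒ b b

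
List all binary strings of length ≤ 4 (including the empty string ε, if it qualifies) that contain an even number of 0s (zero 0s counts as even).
Checking every binary string of length 0 to 4:
  Length 0: accepted: ε | rejected: (none)
  Length 1: accepted: 1 | rejected: 0
  Length 2: accepted: 00, 11 | rejected: 01, 10
  Length 3: accepted: 001, 010, 100, 111 | rejected: 000, 011, 101, 110
  Length 4: accepted: 0000, 0011, 0101, 0110, 1001, 1010, 1100, 1111 | rejected: 0001, 0010, 0100, 0111, 1000, 1011, 1101, 1110
Total: 16 string(s).

Final answer: ε, 1, 00, 11, 001, 010, 100, 111, 0000, 0011, 0101, 0110, 1001, 1010, 1100, 1111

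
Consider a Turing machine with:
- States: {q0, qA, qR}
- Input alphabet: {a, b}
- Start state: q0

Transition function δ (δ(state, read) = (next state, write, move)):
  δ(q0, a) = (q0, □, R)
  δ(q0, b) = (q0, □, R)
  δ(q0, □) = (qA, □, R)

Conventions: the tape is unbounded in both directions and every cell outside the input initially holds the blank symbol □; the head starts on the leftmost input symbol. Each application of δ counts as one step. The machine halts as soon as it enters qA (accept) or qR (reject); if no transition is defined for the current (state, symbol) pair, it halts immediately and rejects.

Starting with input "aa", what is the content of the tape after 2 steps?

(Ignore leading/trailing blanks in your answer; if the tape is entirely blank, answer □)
Step 0: [q0]aa (head at position 0)
Step 1: δ(q0, a) = (q0, □, R)  ⊢  □[q0]a (head at position 1)
Step 2: δ(q0, a) = (q0, □, R)  ⊢  □□[q0]□ (head at position 2)
Tape after 2 steps (ignoring surrounding blanks): □

Final answer: Tape: □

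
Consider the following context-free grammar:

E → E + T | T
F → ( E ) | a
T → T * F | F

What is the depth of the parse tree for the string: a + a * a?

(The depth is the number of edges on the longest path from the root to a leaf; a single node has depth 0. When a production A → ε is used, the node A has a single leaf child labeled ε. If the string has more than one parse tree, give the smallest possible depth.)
The grammar is unambiguous; the parse tree of a + a * a is:
E → E + T at the root (depth 0).
  Left E (depth 1) → T (2) → F (3) → a (4).
  Right T (depth 1) → T * F; that T (2) → F (3) → a (4); F (2) → a (3).
The longest root-to-leaf paths have 4 edges.
Depth = 4.

Final answer: 4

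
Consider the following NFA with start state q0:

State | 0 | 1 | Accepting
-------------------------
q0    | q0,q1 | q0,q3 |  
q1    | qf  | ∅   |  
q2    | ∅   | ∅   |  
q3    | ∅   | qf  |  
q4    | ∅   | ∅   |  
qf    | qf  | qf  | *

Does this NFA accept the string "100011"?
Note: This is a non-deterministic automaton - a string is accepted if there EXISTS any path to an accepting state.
Track the set of states the NFA could be in: start {q0}
Read '1': {q0} → {q0, q3}
Read '0': {q0, q3} → {q0, q1}
Read '0': {q0, q1} → {q0, q1, qf}
Read '0': {q0, q1, qf} → {q0, q1, qf}
Read '1': {q0, q1, qf} → {q0, q3, qf}
Read '1': {q0, q3, qf} → {q0, q3, qf}
Final set {q0, q3, qf} contains accepting state(s) {qf} → accepted.

Final answer: Yes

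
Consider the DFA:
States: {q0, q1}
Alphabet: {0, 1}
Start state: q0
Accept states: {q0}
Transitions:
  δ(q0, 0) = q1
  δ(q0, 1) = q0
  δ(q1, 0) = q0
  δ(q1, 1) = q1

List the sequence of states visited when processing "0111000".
Starting at q0
Read '0': q0 -> q1
Read '1': q1 -> q1
Read '1': q1 -> q1
Read '1': q1 -> q1
Read '0': q1 -> q0
Read '0': q0 -> q1
Read '0': q1 -> q0

Final answer: q0 -> q1 -> q1 -> q1 -> q1 -> q0 -> q1 -> q0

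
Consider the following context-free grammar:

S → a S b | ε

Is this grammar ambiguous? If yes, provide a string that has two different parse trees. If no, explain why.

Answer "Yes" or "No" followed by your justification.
At every step exactly one production applies: if the remaining string to generate is non-empty it starts with a and ends with b, forcing S → a S b; if it is empty, S → ε is forced. Hence each string a^n b^n has exactly one derivation (S → a S b applied n times, then S → ε) and one parse tree.

Final answer: No - the grammar is unambiguous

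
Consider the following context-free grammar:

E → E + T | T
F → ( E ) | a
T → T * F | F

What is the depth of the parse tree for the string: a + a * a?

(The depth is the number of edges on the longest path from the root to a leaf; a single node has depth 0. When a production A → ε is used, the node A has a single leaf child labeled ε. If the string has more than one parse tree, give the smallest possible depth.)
The grammar is unambiguous; the parse tree of a + a * a is:
E → E + T at the root (depth 0).
  Left E (depth 1) → T (2) → F (3) → a (4).
  Right T (depth 1) → T * F; that T (2) → F (3) → a (4); F (2) → a (3).
The longest root-to-leaf paths have 4 edges.
Depth = 4.

Final answer: 4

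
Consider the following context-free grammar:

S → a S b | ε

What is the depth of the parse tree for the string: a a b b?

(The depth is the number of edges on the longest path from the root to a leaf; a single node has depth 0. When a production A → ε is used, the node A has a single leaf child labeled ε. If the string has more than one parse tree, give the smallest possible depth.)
The only parse tree applies S → a S b 2 times (once per matching a…b pair) and then S → ε.
The S nodes sit at depths 0, 1, …, 2; the innermost S (depth 2) has the single child ε at depth 3.
The terminal leaves a, b are at depths 1..2, so the longest root-to-leaf path is S → S → … → S → ε with 3 edges.
Depth = 3.

Final answer: 3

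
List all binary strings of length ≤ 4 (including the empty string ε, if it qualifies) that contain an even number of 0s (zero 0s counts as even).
Checking every binary string of length 0 to 4:
  Length 0: accepted: ε | rejected: (none)
  Length 1: accepted: 1 | rejected: 0
  Length 2: accepted: 00, 11 | rejected: 01, 10
  Length 3: accepted: 001, 010, 100, 111 | rejected: 000, 011, 101, 110
  Length 4: accepted: 0000, 0011, 0101, 0110, 1001, 1010, 1100, 1111 | rejected: 0001, 0010, 0100, 0111, 1000, 1011, 1101, 1110
Total: 16 string(s).

Final answer: ε, 1, 00, 11, 001, 010, 100, 111, 0000, 0011, 0101, 0110, 1001, 1010, 1100, 1111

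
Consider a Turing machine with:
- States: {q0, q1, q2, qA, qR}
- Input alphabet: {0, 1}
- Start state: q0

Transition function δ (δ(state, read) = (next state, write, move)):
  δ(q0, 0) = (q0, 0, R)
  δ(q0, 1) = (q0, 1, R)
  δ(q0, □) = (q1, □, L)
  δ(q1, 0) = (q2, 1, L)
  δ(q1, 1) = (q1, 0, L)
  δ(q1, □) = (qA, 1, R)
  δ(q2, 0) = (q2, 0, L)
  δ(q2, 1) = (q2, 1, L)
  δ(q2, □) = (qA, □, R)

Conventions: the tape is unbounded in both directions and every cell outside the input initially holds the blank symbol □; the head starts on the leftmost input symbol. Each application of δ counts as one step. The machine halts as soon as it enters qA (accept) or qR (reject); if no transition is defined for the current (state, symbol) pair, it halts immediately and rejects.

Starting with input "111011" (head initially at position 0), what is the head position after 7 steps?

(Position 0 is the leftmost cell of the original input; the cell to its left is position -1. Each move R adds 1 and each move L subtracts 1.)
Step 0: [q0]111011 (head at position 0)
Step 1: δ(q0, 1) = (q0, 1, R)  ⊢  1[q0]11011 (head at position 1)
Step 2: δ(q0, 1) = (q0, 1, R)  ⊢  11[q0]1011 (head at position 2)
Step 3: δ(q0, 1) = (q0, 1, R)  ⊢  111[q0]011 (head at position 3)
Step 4: δ(q0, 0) = (q0, 0, R)  ⊢  1110[q0]11 (head at position 4)
Step 5: δ(q0, 1) = (q0, 1, R)  ⊢  11101[q0]1 (head at position 5)
Step 6: δ(q0, 1) = (q0, 1, R)  ⊢  111011[q0]□ (head at position 6)
Step 7: δ(q0, □) = (q1, □, L)  ⊢  11101[q1]1□ (head at position 5)
Head position after 7 steps: 5

Final answer: Position 5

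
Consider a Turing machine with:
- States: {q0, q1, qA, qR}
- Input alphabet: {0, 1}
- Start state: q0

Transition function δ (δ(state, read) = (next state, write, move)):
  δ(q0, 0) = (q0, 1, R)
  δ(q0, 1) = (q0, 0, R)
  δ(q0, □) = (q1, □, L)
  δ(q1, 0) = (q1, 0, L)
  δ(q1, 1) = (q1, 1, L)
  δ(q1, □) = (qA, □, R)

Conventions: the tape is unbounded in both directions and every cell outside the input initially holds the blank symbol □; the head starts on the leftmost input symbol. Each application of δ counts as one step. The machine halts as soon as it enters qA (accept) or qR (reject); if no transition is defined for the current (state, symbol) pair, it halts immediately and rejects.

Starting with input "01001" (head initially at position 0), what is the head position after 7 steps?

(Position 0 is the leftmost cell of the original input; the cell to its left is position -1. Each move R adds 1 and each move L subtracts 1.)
Step 0: [q0]01001 (head at position 0)
Step 1: δ(q0, 0) = (q0, 1, R)  ⊢  1[q0]1001 (head at position 1)
Step 2: δ(q0, 1) = (q0, 0, R)  ⊢  10[q0]001 (head at position 2)
Step 3: δ(q0, 0) = (q0, 1, R)  ⊢  101[q0]01 (head at position 3)
Step 4: δ(q0, 0) = (q0, 1, R)  ⊢  1011[q0]1 (head at position 4)
Step 5: δ(q0, 1) = (q0, 0, R)  ⊢  10110[q0]□ (head at position 5)
Step 6: δ(q0, □) = (q1, □, L)  ⊢  1011[q1]0□ (head at position 4)
Step 7: δ(q1, 0) = (q1, 0, L)  ⊢  101[q1]10□ (head at position 3)
Head position after 7 steps: 3

Final answer: Position 3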